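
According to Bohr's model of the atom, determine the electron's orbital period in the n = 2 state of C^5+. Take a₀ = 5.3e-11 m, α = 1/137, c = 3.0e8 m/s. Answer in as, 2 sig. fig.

r = n²a₀/Z = 2²·5.3e-11/6 = 3.5e-11 m
v = Zαc/n = 6·0.0073·3.0e8/2 = 6.6e6 m/s
T = 2πr/v = 3.4e-17 s = 34 as

34 as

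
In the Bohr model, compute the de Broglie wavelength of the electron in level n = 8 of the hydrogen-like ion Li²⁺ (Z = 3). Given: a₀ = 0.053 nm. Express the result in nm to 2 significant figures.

0.89 nm

The Bohr quantisation condition is nλ = 2πr_n.
r_n = n²a₀/Z = 1.1 nm
λ = 2πr_n/n = 2π·1.1/8 = 0.89 nm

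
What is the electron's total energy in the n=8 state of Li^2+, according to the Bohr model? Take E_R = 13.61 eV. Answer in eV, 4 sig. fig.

-1.914 eV

E_n = −E_R·Z²/n² = −13.61 × 3²/8² = -1.914 eV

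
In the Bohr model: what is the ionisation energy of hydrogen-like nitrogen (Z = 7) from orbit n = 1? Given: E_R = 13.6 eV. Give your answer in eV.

E_n = −E_R·Z²/n² = −13.6 × 7²/1² eV = -666 eV
Ionisation energy = −E_n = 666 eV

666 eV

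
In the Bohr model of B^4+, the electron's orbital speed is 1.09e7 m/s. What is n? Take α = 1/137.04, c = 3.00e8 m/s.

1

v_n = Zαc/n ⇒ n = Zαc/v = 5 × 0.00730 × 3.00e8 / 1.09e7 ≈ 1.00
n = 1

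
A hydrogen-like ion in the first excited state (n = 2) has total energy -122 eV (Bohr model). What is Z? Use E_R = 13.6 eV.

6

E_n = −E_R Z²/n² ⇒ Z² = −E_n n²/E_R = 122 × 2² / 13.6 ≈ 35.88
Z = 6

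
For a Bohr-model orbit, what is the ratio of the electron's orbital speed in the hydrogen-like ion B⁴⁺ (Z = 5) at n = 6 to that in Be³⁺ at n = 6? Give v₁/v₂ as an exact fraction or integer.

v ∝ Z^1 · n^-1
v₁/v₂ = (5/4)^1 · (6/6)^-1 = 5/4

5/4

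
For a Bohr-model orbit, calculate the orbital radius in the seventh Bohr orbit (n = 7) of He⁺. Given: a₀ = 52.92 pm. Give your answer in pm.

r_n = n²a₀/Z = 7² × 52.92 / 2
    = 49 × 52.92 / 2 = 1297 pm

1297 pm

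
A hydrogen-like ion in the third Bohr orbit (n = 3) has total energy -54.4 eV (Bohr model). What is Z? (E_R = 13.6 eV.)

E_n = −E_R Z²/n² ⇒ Z² = −E_n n²/E_R = 54.4 × 3² / 13.6 ≈ 36.00
Z = 6

6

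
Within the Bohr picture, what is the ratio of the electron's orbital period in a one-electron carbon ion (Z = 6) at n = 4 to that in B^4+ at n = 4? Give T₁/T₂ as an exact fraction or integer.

T ∝ Z^-2 · n^3
T₁/T₂ = (6/5)^-2 · (4/4)^3 = 25/36

25/36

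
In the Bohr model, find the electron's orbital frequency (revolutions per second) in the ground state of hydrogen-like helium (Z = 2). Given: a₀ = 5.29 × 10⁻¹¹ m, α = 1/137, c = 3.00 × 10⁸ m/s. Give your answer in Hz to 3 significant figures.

2.64 × 10¹⁶ Hz

r = n²a₀/Z = 2.65 × 10⁻¹¹ m, v = Zαc/n = 4.38 × 10⁶ m/s
f = v/(2πr) = 2.64 × 10¹⁶ Hz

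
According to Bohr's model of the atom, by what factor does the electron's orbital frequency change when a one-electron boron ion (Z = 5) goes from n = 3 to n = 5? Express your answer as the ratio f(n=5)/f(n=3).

f ∝ Z^2 · n^-3; with Z fixed, f ∝ n^-3.
f(n=5)/f(n=3) = (5/3)^-3 = 27/125

27/125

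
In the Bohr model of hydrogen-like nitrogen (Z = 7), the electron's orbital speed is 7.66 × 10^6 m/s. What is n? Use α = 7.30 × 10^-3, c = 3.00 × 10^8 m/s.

v_n = Zαc/n ⇒ n = Zαc/v = 7 × 0.00730 × 3.00 × 10^8 / 7.66 × 10^6 ≈ 2.00
n = 2

2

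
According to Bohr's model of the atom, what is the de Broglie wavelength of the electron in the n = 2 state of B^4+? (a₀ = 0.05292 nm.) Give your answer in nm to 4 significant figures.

The Bohr quantisation condition is nλ = 2πr_n.
r_n = n²a₀/Z = 0.04234 nm
λ = 2πr_n/n = 2π·0.04234/2 = 0.1330 nm

0.1330 nm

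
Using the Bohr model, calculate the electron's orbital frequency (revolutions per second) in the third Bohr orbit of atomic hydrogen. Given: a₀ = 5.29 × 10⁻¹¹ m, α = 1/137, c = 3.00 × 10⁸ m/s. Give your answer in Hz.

2.44 × 10¹⁴ Hz

r = n²a₀/Z = 4.76 × 10⁻¹⁰ m, v = Zαc/n = 7.30 × 10⁵ m/s
f = v/(2πr) = 2.44 × 10¹⁴ Hz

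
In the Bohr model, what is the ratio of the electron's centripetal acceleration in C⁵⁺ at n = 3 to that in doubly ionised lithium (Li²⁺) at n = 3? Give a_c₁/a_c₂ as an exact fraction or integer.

a_c ∝ Z^3 · n^-4
a_c₁/a_c₂ = (6/3)^3 · (3/3)^-4 = 8

8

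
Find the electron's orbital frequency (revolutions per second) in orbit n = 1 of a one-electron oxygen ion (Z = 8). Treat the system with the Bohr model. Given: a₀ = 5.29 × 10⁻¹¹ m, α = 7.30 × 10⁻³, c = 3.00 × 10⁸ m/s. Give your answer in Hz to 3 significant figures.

4.22 × 10¹⁷ Hz

r = n²a₀/Z = 6.61 × 10⁻¹² m, v = Zαc/n = 1.75 × 10⁷ m/s
f = v/(2πr) = 4.22 × 10¹⁷ Hz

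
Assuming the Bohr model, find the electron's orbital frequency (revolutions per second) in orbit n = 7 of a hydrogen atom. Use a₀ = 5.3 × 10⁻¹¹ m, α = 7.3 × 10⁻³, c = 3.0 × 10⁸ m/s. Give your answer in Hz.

1.9 × 10¹³ Hz

r = n²a₀/Z = 2.6 × 10⁻⁹ m, v = Zαc/n = 3.1 × 10⁵ m/s
f = v/(2πr) = 1.9 × 10¹³ Hz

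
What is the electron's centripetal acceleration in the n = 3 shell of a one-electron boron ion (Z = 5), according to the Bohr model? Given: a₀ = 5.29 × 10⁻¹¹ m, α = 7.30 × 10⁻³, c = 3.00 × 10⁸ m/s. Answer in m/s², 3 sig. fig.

1.40 × 10²³ m/s²

r = n²a₀/Z = 9.52 × 10⁻¹¹ m, v = Zαc/n = 3.65 × 10⁶ m/s
a = v²/r = (3.65 × 10⁶)² / 9.52 × 10⁻¹¹ = 1.40 × 10²³ m/s²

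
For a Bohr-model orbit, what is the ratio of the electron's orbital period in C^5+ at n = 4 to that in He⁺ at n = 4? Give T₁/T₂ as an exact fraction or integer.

1/9

T ∝ Z^-2 · n^3
T₁/T₂ = (6/2)^-2 · (4/4)^3 = 1/9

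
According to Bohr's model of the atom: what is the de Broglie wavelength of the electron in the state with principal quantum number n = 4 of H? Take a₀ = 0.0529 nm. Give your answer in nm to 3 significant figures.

The Bohr quantisation condition is nλ = 2πr_n.
r_n = n²a₀/Z = 0.846 nm
λ = 2πr_n/n = 2π·0.846/4 = 1.33 nm

1.33 nm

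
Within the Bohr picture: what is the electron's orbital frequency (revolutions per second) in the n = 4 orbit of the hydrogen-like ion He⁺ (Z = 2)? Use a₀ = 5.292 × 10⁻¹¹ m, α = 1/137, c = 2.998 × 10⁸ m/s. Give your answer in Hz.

r = n²a₀/Z = 4.234 × 10⁻¹⁰ m, v = Zαc/n = 1.094 × 10⁶ m/s
f = v/(2πr) = 4.113 × 10¹⁴ Hz

4.113 × 10¹⁴ Hz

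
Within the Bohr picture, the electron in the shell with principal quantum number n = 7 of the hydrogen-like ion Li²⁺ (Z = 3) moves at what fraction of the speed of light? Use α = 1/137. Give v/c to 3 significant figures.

0.00313

v_n = Zαc/n, so v/c = Zα/n = 3 × 0.00730 / 7 = 0.00313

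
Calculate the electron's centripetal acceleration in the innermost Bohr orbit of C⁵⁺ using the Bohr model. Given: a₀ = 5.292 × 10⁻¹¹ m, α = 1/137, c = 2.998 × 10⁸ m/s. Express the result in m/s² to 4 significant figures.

r = n²a₀/Z = 8.820 × 10⁻¹² m, v = Zαc/n = 1.313 × 10⁷ m/s
a = v²/r = (1.313 × 10⁷)² / 8.820 × 10⁻¹² = 1.955 × 10²⁵ m/s²

1.955 × 10²⁵ m/s²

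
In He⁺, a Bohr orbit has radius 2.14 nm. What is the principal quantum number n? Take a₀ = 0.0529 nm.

9

r_n = n²a₀/Z ⇒ n² = rZ/a₀ = 2.14 × 2 / 0.0529 ≈ 80.91
n = 9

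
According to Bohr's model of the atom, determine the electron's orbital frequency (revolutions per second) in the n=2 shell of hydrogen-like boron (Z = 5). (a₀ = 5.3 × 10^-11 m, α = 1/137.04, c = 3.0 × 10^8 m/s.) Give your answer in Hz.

2.1 × 10^16 Hz

r = n²a₀/Z = 4.2 × 10^-11 m, v = Zαc/n = 5.5 × 10^6 m/s
f = v/(2πr) = 2.1 × 10^16 Hz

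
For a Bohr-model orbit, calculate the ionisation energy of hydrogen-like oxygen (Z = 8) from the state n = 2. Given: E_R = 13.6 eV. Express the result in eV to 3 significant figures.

E_n = −E_R·Z²/n² = −13.6 × 8²/2² eV = -218 eV
Ionisation energy = −E_n = 218 eV

218 eV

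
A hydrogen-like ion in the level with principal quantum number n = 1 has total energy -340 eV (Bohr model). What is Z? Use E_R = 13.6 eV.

5

E_n = −E_R Z²/n² ⇒ Z² = −E_n n²/E_R = 340 × 1² / 13.6 ≈ 25.00
Z = 5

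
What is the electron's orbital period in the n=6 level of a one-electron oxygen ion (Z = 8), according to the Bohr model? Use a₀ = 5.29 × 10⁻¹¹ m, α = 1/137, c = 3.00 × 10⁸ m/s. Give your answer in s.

r = n²a₀/Z = 6²·5.29 × 10⁻¹¹/8 = 2.38 × 10⁻¹⁰ m
v = Zαc/n = 8·0.00730·3.00 × 10⁸/6 = 2.92 × 10⁶ m/s
T = 2πr/v = 5.12 × 10⁻¹⁶ s

5.12 × 10⁻¹⁶ s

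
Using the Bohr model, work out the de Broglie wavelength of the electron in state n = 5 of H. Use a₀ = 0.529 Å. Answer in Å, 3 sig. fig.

The Bohr quantisation condition is nλ = 2πr_n.
r_n = n²a₀/Z = 13.2 Å
λ = 2πr_n/n = 2π·13.2/5 = 16.6 Å

16.6 Å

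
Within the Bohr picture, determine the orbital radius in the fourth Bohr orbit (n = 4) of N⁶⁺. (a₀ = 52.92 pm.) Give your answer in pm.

121.0 pm

r_n = n²a₀/Z = 4² × 52.92 / 7
    = 16 × 52.92 / 7 = 121.0 pm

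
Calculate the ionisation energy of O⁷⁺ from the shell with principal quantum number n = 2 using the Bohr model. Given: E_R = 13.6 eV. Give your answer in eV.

E_n = −E_R·Z²/n² = −13.6 × 8²/2² eV = -218 eV
Ionisation energy = −E_n = 218 eV

218 eV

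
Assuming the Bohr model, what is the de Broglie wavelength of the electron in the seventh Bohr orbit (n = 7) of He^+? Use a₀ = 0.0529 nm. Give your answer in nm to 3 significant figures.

The Bohr quantisation condition is nλ = 2πr_n.
r_n = n²a₀/Z = 1.30 nm
λ = 2πr_n/n = 2π·1.30/7 = 1.16 nm

1.16 nm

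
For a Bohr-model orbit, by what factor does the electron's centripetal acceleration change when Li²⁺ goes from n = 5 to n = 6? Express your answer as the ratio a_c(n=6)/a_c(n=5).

a_c ∝ Z^3 · n^-4; with Z fixed, a_c ∝ n^-4.
a_c(n=6)/a_c(n=5) = (6/5)^-4 = 625/1296

625/1296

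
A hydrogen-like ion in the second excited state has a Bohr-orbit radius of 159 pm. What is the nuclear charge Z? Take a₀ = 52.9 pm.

3

r_n = n²a₀/Z ⇒ Z = n²a₀/r = 3² × 52.9 / 159 ≈ 2.99
Z = 3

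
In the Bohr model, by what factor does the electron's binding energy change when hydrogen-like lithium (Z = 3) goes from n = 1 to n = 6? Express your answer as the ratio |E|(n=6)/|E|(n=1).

1/36

|E| ∝ Z^2 · n^-2; with Z fixed, |E| ∝ n^-2.
|E|(n=6)/|E|(n=1) = (6/1)^-2 = 1/36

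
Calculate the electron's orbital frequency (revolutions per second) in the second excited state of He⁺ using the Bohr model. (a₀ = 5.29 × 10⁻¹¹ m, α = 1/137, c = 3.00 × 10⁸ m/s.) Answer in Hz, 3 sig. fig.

9.76 × 10¹⁴ Hz

r = n²a₀/Z = 2.38 × 10⁻¹⁰ m, v = Zαc/n = 1.46 × 10⁶ m/s
f = v/(2πr) = 9.76 × 10¹⁴ Hz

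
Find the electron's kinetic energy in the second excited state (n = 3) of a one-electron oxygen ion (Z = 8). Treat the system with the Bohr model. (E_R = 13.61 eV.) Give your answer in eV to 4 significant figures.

96.78 eV

For a Coulomb orbit the virial theorem gives K = −E_n.
E_n = −E_R·Z²/n², so K = E_R·Z²/n² = 13.61 × 8²/3² = 96.78 eV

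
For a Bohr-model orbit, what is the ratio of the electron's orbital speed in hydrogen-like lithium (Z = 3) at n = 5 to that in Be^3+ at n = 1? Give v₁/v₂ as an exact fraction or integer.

v ∝ Z^1 · n^-1
v₁/v₂ = (3/4)^1 · (5/1)^-1 = 3/20

3/20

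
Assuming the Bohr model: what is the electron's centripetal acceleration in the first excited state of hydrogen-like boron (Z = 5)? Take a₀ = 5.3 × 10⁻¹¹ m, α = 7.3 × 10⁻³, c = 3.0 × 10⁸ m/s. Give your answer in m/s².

7.1 × 10²³ m/s²

r = n²a₀/Z = 4.2 × 10⁻¹¹ m, v = Zαc/n = 5.5 × 10⁶ m/s
a = v²/r = (5.5 × 10⁶)² / 4.2 × 10⁻¹¹ = 7.1 × 10²³ m/s²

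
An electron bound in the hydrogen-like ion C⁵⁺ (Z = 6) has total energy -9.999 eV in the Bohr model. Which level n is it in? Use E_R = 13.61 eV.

E_n = −E_R Z²/n² ⇒ n² = E_R Z²/(−E_n) = 13.61 × 6² / 9.999 ≈ 49.00
n = 7

7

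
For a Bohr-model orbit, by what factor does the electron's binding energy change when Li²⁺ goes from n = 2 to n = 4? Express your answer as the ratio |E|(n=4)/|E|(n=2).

|E| ∝ Z^2 · n^-2; with Z fixed, |E| ∝ n^-2.
|E|(n=4)/|E|(n=2) = (4/2)^-2 = 1/4

1/4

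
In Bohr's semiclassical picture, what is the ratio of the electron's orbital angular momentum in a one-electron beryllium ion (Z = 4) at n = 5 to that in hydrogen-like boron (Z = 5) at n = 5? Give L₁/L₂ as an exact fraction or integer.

1

L = nℏ is independent of Z.
L₁/L₂ = n₁/n₂ = 5/5 = 1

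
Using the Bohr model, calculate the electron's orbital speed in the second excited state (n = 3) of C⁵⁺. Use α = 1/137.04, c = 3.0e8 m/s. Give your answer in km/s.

v_n = Zαc/n = 6 × 0.0073 × 3.0e8 / 3
    = 4400 km/s

4400 km/s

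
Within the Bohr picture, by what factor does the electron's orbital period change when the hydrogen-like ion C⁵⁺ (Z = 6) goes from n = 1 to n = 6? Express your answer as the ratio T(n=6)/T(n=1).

T ∝ Z^-2 · n^3; with Z fixed, T ∝ n^3.
T(n=6)/T(n=1) = (6/1)^3 = 216

216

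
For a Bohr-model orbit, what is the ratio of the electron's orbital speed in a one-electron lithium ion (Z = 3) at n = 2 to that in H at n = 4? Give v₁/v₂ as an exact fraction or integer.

v ∝ Z^1 · n^-1
v₁/v₂ = (3/1)^1 · (2/4)^-1 = 6

6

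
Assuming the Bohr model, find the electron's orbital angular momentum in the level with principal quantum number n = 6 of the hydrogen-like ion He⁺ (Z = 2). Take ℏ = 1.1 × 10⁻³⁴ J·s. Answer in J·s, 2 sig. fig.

L_n = nℏ = 6 × 1.1 × 10⁻³⁴ = 6.6 × 10⁻³⁴ J·s

6.6 × 10⁻³⁴ J·s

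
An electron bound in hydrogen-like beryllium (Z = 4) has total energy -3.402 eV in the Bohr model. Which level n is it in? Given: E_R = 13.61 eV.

8

E_n = −E_R Z²/n² ⇒ n² = E_R Z²/(−E_n) = 13.61 × 4² / 3.402 ≈ 64.01
n = 8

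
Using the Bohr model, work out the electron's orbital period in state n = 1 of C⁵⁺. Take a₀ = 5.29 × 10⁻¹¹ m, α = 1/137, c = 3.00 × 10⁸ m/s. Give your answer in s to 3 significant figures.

r = n²a₀/Z = 1²·5.29 × 10⁻¹¹/6 = 8.82 × 10⁻¹² m
v = Zαc/n = 6·0.00730·3.00 × 10⁸/1 = 1.31 × 10⁷ m/s
T = 2πr/v = 4.22 × 10⁻¹⁸ s

4.22 × 10⁻¹⁸ s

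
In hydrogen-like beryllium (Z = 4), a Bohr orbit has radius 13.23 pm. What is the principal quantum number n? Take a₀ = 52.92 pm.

r_n = n²a₀/Z ⇒ n² = rZ/a₀ = 13.23 × 4 / 52.92 ≈ 1.00
n = 1

1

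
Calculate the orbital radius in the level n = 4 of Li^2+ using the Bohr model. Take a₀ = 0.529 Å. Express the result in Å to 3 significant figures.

2.82 Å

r_n = n²a₀/Z = 4² × 0.529 / 3
    = 16 × 0.529 / 3 = 2.82 Å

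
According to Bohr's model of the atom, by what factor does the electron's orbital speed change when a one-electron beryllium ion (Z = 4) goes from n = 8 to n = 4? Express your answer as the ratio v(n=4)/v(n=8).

2

v ∝ Z^1 · n^-1; with Z fixed, v ∝ n^-1.
v(n=4)/v(n=8) = (4/8)^-1 = 2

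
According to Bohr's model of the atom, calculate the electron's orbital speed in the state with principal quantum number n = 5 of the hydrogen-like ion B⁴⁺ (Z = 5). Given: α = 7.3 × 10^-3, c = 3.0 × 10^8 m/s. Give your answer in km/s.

v_n = Zαc/n = 5 × 0.0073 × 3.0 × 10^8 / 5
    = 2200 km/s

2200 km/s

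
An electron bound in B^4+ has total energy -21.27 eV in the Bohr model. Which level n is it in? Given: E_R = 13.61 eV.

E_n = −E_R Z²/n² ⇒ n² = E_R Z²/(−E_n) = 13.61 × 5² / 21.27 ≈ 16.00
n = 4

4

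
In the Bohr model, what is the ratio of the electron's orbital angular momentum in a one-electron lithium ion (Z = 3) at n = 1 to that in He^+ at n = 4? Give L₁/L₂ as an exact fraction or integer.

1/4

L = nℏ is independent of Z.
L₁/L₂ = n₁/n₂ = 1/4 = 1/4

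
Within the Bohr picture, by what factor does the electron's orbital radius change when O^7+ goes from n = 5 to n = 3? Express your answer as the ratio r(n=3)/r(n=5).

9/25

r ∝ Z^-1 · n^2; with Z fixed, r ∝ n^2.
r(n=3)/r(n=5) = (3/5)^2 = 9/25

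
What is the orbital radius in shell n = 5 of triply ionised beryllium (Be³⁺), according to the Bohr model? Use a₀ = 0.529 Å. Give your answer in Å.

r_n = n²a₀/Z = 5² × 0.529 / 4
    = 25 × 0.529 / 4 = 3.31 Å

3.31 Å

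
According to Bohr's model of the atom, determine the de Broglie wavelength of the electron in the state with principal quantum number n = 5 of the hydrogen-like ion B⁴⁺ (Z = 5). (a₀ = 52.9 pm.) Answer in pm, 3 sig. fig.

The Bohr quantisation condition is nλ = 2πr_n.
r_n = n²a₀/Z = 264 pm
λ = 2πr_n/n = 2π·264/5 = 332 pm

332 pm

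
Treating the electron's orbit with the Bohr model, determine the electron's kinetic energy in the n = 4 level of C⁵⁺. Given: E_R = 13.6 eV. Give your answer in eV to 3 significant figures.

For a Coulomb orbit the virial theorem gives K = −E_n.
E_n = −E_R·Z²/n², so K = E_R·Z²/n² = 13.6 × 6²/4² = 30.6 eV

30.6 eV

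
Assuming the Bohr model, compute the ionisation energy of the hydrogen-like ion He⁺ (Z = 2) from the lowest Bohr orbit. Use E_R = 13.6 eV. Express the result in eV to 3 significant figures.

E_n = −E_R·Z²/n² = −13.6 × 2²/1² eV = -54.4 eV
Ionisation energy = −E_n = 54.4 eV

54.4 eV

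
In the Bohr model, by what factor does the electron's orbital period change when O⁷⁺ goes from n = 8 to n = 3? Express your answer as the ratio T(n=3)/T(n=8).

27/512

T ∝ Z^-2 · n^3; with Z fixed, T ∝ n^3.
T(n=3)/T(n=8) = (3/8)^3 = 27/512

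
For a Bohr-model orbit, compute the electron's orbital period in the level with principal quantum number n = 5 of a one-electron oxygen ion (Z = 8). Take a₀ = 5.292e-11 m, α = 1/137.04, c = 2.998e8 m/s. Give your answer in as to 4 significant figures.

r = n²a₀/Z = 5²·5.292e-11/8 = 1.654e-10 m
v = Zαc/n = 8·0.007297·2.998e8/5 = 3.500e6 m/s
T = 2πr/v = 2.969e-16 s = 296.9 as

296.9 as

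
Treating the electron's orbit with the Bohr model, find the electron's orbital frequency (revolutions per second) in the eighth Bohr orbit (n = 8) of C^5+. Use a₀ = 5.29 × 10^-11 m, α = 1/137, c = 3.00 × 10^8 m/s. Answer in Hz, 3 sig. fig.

r = n²a₀/Z = 5.64 × 10^-10 m, v = Zαc/n = 1.64 × 10^6 m/s
f = v/(2πr) = 4.63 × 10^14 Hz

4.63 × 10^14 Hz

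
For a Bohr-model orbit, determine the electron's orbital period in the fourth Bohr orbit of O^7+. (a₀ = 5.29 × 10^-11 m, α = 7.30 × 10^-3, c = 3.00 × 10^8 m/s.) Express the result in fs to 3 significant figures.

r = n²a₀/Z = 4²·5.29 × 10^-11/8 = 1.06 × 10^-10 m
v = Zαc/n = 8·0.00730·3.00 × 10^8/4 = 4.38 × 10^6 m/s
T = 2πr/v = 1.52 × 10^-16 s = 0.152 fs

0.152 fs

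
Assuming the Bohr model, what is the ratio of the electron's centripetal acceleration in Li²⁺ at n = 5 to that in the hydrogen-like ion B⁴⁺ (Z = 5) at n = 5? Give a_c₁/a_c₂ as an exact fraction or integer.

a_c ∝ Z^3 · n^-4
a_c₁/a_c₂ = (3/5)^3 · (5/5)^-4 = 27/125

27/125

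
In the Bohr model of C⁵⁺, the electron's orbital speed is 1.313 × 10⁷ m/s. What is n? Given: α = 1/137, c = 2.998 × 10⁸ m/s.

v_n = Zαc/n ⇒ n = Zαc/v = 6 × 0.007299 × 2.998 × 10⁸ / 1.313 × 10⁷ ≈ 1.00
n = 1

1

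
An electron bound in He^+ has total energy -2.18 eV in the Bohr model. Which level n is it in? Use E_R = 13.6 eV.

5

E_n = −E_R Z²/n² ⇒ n² = E_R Z²/(−E_n) = 13.6 × 2² / 2.18 ≈ 24.95
n = 5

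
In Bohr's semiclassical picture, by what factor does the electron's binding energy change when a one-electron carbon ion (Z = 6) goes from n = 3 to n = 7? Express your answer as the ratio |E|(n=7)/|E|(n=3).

9/49

|E| ∝ Z^2 · n^-2; with Z fixed, |E| ∝ n^-2.
|E|(n=7)/|E|(n=3) = (7/3)^-2 = 9/49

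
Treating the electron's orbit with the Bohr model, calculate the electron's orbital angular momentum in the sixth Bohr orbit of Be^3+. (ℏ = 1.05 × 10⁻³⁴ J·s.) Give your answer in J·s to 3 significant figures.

L_n = nℏ = 6 × 1.05 × 10⁻³⁴ = 6.30 × 10⁻³⁴ J·s

6.30 × 10⁻³⁴ J·s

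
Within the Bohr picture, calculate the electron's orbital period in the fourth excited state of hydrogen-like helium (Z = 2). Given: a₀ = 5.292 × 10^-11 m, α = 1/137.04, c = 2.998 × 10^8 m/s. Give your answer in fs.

r = n²a₀/Z = 5²·5.292 × 10^-11/2 = 6.615 × 10^-10 m
v = Zαc/n = 2·0.007297·2.998 × 10^8/5 = 8.751 × 10^5 m/s
T = 2πr/v = 4.750 × 10^-15 s = 4.750 fs

4.750 fs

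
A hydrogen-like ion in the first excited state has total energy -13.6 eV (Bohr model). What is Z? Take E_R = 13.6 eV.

E_n = −E_R Z²/n² ⇒ Z² = −E_n n²/E_R = 13.6 × 2² / 13.6 ≈ 4.00
Z = 2

2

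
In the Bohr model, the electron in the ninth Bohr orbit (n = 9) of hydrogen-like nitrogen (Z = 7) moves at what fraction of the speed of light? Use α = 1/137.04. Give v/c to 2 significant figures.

v_n = Zαc/n, so v/c = Zα/n = 7 × 0.0073 / 9 = 0.0057

0.0057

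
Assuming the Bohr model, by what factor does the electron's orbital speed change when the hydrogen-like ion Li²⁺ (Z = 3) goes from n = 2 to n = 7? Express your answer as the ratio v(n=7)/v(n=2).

2/7

v ∝ Z^1 · n^-1; with Z fixed, v ∝ n^-1.
v(n=7)/v(n=2) = (7/2)^-1 = 2/7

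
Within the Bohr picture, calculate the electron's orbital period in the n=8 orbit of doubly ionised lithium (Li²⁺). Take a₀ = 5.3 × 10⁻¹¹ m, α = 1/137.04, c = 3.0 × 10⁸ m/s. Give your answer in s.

8.7 × 10⁻¹⁵ s

r = n²a₀/Z = 8²·5.3 × 10⁻¹¹/3 = 1.1 × 10⁻⁹ m
v = Zαc/n = 3·0.0073·3.0 × 10⁸/8 = 8.2 × 10⁵ m/s
T = 2πr/v = 8.7 × 10⁻¹⁵ s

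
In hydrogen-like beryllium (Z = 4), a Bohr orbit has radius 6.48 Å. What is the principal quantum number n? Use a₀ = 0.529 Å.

r_n = n²a₀/Z ⇒ n² = rZ/a₀ = 6.48 × 4 / 0.529 ≈ 49.00
n = 7

7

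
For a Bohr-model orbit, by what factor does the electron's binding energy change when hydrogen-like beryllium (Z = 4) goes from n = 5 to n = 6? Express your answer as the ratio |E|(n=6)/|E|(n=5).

25/36

|E| ∝ Z^2 · n^-2; with Z fixed, |E| ∝ n^-2.
|E|(n=6)/|E|(n=5) = (6/5)^-2 = 25/36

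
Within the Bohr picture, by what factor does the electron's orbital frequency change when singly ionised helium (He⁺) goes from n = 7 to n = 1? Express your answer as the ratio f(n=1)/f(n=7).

343

f ∝ Z^2 · n^-3; with Z fixed, f ∝ n^-3.
f(n=1)/f(n=7) = (1/7)^-3 = 343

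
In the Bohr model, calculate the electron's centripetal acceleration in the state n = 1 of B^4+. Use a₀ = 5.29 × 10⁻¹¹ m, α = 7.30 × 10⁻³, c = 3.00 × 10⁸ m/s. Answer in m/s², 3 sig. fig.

1.13 × 10²⁵ m/s²

r = n²a₀/Z = 1.06 × 10⁻¹¹ m, v = Zαc/n = 1.09 × 10⁷ m/s
a = v²/r = (1.09 × 10⁷)² / 1.06 × 10⁻¹¹ = 1.13 × 10²⁵ m/s²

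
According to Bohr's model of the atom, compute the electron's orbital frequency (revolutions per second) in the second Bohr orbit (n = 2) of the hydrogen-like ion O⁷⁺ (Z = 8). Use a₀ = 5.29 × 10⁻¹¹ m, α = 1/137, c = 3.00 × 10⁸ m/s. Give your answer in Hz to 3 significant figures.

5.27 × 10¹⁶ Hz

r = n²a₀/Z = 2.65 × 10⁻¹¹ m, v = Zαc/n = 8.76 × 10⁶ m/s
f = v/(2πr) = 5.27 × 10¹⁶ Hz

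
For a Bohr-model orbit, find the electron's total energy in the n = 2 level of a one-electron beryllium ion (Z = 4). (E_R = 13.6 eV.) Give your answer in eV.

E_n = −E_R·Z²/n² = −13.6 × 4²/2² = -54.4 eV

-54.4 eV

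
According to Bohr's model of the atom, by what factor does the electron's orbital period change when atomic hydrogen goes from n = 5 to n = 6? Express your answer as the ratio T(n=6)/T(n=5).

216/125

T ∝ Z^-2 · n^3; with Z fixed, T ∝ n^3.
T(n=6)/T(n=5) = (6/5)^3 = 216/125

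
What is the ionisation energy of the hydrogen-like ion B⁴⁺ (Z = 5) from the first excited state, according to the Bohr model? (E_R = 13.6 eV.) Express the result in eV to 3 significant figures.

85.0 eV

E_n = −E_R·Z²/n² = −13.6 × 5²/2² eV = -85.0 eV
Ionisation energy = −E_n = 85.0 eV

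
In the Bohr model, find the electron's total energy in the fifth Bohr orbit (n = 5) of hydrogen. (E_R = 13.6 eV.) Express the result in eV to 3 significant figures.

-0.544 eV

E_n = −E_R·Z²/n² = −13.6 × 1²/5² = -0.544 eV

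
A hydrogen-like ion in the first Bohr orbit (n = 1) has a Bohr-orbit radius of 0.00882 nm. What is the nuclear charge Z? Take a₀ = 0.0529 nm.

r_n = n²a₀/Z ⇒ Z = n²a₀/r = 1² × 0.0529 / 0.00882 ≈ 6.00
Z = 6

6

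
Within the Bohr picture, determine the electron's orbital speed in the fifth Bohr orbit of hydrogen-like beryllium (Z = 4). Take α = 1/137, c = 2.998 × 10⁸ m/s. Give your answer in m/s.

v_n = Zαc/n = 4 × 0.007299 × 2.998 × 10⁸ / 5
    = 1.751 × 10⁶ m/s

1.751 × 10⁶ m/s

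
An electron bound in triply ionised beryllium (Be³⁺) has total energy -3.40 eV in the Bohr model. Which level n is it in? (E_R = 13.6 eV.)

8

E_n = −E_R Z²/n² ⇒ n² = E_R Z²/(−E_n) = 13.6 × 4² / 3.40 ≈ 64.00
n = 8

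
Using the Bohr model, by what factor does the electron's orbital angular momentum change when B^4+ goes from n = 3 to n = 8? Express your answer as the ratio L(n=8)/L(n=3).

8/3

L = nℏ depends only on n, so L ∝ n.
L(n=8)/L(n=3) = (8/3)^1 = 8/3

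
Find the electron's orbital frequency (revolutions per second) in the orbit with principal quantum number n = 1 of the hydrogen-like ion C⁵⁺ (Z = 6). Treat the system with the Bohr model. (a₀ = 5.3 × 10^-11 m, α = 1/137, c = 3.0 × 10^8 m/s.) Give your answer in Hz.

2.4 × 10^17 Hz

r = n²a₀/Z = 8.8 × 10^-12 m, v = Zαc/n = 1.3 × 10^7 m/s
f = v/(2πr) = 2.4 × 10^17 Hz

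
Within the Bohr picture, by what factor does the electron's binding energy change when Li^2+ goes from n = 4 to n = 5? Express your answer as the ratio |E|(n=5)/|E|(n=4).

|E| ∝ Z^2 · n^-2; with Z fixed, |E| ∝ n^-2.
|E|(n=5)/|E|(n=4) = (5/4)^-2 = 16/25

16/25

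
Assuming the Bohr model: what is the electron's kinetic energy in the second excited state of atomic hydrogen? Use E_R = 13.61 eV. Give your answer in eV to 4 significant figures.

For a Coulomb orbit the virial theorem gives K = −E_n.
E_n = −E_R·Z²/n², so K = E_R·Z²/n² = 13.61 × 1²/3² = 1.512 eV

1.512 eV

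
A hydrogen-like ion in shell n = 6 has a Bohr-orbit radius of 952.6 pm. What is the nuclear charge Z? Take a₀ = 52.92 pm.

2

r_n = n²a₀/Z ⇒ Z = n²a₀/r = 6² × 52.92 / 952.6 ≈ 2.00
Z = 2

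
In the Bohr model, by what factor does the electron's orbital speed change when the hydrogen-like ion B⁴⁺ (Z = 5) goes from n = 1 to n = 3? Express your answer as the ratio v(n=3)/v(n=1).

1/3

v ∝ Z^1 · n^-1; with Z fixed, v ∝ n^-1.
v(n=3)/v(n=1) = (3/1)^-1 = 1/3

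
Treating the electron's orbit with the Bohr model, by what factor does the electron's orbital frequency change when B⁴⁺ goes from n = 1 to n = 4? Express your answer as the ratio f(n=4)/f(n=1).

1/64

f ∝ Z^2 · n^-3; with Z fixed, f ∝ n^-3.
f(n=4)/f(n=1) = (4/1)^-3 = 1/64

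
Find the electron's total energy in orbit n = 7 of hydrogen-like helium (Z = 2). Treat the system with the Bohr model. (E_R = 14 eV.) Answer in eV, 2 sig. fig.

E_n = −E_R·Z²/n² = −14 × 2²/7² = -1.1 eV

-1.1 eV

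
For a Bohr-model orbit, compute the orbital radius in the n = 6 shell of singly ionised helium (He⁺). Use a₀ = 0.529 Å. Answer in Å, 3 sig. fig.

9.52 Å

r_n = n²a₀/Z = 6² × 0.529 / 2
    = 36 × 0.529 / 2 = 9.52 Å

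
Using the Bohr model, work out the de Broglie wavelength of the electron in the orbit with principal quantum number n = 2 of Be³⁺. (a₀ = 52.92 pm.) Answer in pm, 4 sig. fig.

166.3 pm

The Bohr quantisation condition is nλ = 2πr_n.
r_n = n²a₀/Z = 52.92 pm
λ = 2πr_n/n = 2π·52.92/2 = 166.3 pm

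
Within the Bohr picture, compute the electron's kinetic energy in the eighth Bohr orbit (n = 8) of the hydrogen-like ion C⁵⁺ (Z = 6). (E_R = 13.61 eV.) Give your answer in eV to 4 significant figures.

7.656 eV

For a Coulomb orbit the virial theorem gives K = −E_n.
E_n = −E_R·Z²/n², so K = E_R·Z²/n² = 13.61 × 6²/8² = 7.656 eV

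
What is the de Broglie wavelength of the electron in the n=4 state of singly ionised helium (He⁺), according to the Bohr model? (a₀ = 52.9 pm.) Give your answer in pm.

665 pm

The Bohr quantisation condition is nλ = 2πr_n.
r_n = n²a₀/Z = 423 pm
λ = 2πr_n/n = 2π·423/4 = 665 pm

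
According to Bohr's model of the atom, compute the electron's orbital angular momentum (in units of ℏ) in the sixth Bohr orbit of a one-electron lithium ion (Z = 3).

6

L_n = nℏ, so L/ℏ = n = 6.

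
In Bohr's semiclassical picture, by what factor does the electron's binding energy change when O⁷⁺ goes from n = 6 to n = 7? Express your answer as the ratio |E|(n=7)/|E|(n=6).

|E| ∝ Z^2 · n^-2; with Z fixed, |E| ∝ n^-2.
|E|(n=7)/|E|(n=6) = (7/6)^-2 = 36/49

36/49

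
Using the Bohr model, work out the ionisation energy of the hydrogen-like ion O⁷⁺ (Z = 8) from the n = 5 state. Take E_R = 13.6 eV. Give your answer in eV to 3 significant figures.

34.8 eV

E_n = −E_R·Z²/n² = −13.6 × 8²/5² eV = -34.8 eV
Ionisation energy = −E_n = 34.8 eV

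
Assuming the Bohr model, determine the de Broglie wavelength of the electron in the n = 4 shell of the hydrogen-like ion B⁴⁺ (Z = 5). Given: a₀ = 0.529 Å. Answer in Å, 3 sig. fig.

The Bohr quantisation condition is nλ = 2πr_n.
r_n = n²a₀/Z = 1.69 Å
λ = 2πr_n/n = 2π·1.69/4 = 2.66 Å

2.66 Å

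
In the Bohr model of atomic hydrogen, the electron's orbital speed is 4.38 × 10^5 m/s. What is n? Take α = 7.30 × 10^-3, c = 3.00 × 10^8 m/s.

5

v_n = Zαc/n ⇒ n = Zαc/v = 1 × 0.00730 × 3.00 × 10^8 / 4.38 × 10^5 ≈ 5.00
n = 5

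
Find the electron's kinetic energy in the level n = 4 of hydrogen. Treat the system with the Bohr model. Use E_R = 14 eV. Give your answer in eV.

For a Coulomb orbit the virial theorem gives K = −E_n.
E_n = −E_R·Z²/n², so K = E_R·Z²/n² = 14 × 1²/4² = 0.88 eV

0.88 eV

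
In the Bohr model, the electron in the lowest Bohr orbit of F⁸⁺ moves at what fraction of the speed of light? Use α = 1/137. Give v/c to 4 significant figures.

0.06569

v_n = Zαc/n, so v/c = Zα/n = 9 × 0.007299 / 1 = 0.06569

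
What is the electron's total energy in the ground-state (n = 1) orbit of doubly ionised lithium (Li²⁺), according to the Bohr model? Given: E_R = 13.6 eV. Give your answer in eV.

E_n = −E_R·Z²/n² = −13.6 × 3²/1² = -122 eV

-122 eV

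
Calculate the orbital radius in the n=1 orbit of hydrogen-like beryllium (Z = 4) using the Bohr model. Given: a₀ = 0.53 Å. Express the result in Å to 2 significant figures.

r_n = n²a₀/Z = 1² × 0.53 / 4
    = 1 × 0.53 / 4 = 0.13 Å

0.13 Å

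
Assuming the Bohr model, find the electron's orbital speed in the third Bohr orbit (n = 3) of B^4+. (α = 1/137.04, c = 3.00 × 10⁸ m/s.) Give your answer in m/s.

3.65 × 10⁶ m/s

v_n = Zαc/n = 5 × 0.00730 × 3.00 × 10⁸ / 3
    = 3.65 × 10⁶ m/s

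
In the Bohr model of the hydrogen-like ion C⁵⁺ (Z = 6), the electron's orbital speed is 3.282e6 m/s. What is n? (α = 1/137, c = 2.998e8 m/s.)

4

v_n = Zαc/n ⇒ n = Zαc/v = 6 × 0.007299 × 2.998e8 / 3.282e6 ≈ 4.00
n = 4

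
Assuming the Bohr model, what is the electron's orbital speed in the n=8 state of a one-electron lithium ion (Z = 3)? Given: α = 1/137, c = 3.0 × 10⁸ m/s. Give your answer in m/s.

v_n = Zαc/n = 3 × 0.0073 × 3.0 × 10⁸ / 8
    = 8.2 × 10⁵ m/s

8.2 × 10⁵ m/s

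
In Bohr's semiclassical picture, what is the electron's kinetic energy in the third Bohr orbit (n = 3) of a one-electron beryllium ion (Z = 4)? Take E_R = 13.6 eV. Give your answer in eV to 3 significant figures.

24.2 eV

For a Coulomb orbit the virial theorem gives K = −E_n.
E_n = −E_R·Z²/n², so K = E_R·Z²/n² = 13.6 × 4²/3² = 24.2 eV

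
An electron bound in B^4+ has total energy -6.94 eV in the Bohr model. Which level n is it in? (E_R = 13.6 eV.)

7

E_n = −E_R Z²/n² ⇒ n² = E_R Z²/(−E_n) = 13.6 × 5² / 6.94 ≈ 48.99
n = 7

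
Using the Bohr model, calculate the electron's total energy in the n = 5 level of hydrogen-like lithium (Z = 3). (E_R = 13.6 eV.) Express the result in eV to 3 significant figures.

E_n = −E_R·Z²/n² = −13.6 × 3²/5² = -4.90 eV

-4.90 eV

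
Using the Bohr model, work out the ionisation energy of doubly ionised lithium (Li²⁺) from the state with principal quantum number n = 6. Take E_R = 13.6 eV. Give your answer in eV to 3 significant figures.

E_n = −E_R·Z²/n² = −13.6 × 3²/6² eV = -3.40 eV
Ionisation energy = −E_n = 3.40 eV

3.40 eV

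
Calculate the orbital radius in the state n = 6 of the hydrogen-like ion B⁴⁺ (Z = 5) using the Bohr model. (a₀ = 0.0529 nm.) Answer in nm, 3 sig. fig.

0.381 nm

r_n = n²a₀/Z = 6² × 0.0529 / 5
    = 36 × 0.0529 / 5 = 0.381 nm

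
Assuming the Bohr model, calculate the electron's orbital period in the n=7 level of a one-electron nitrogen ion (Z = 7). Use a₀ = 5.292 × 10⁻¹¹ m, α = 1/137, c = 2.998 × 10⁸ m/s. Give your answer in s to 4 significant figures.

r = n²a₀/Z = 7²·5.292 × 10⁻¹¹/7 = 3.704 × 10⁻¹⁰ m
v = Zαc/n = 7·0.007299·2.998 × 10⁸/7 = 2.188 × 10⁶ m/s
T = 2πr/v = 1.064 × 10⁻¹⁵ s

1.064 × 10⁻¹⁵ s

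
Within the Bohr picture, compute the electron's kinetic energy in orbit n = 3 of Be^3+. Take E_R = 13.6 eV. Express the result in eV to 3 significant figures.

For a Coulomb orbit the virial theorem gives K = −E_n.
E_n = −E_R·Z²/n², so K = E_R·Z²/n² = 13.6 × 4²/3² = 24.2 eV

24.2 eV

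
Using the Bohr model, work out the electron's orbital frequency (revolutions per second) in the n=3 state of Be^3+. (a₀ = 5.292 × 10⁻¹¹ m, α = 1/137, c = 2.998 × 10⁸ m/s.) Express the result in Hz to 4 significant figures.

3.900 × 10¹⁵ Hz

r = n²a₀/Z = 1.191 × 10⁻¹⁰ m, v = Zαc/n = 2.918 × 10⁶ m/s
f = v/(2πr) = 3.900 × 10¹⁵ Hz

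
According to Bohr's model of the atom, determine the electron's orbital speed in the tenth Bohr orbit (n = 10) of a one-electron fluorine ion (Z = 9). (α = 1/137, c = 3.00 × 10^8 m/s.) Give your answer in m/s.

1.97 × 10^6 m/s

v_n = Zαc/n = 9 × 0.00730 × 3.00 × 10^8 / 10
    = 1.97 × 10^6 m/s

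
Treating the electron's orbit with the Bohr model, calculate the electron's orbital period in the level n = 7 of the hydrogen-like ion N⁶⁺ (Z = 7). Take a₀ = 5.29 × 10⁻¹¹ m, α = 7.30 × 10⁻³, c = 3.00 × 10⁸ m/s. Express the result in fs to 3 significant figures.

r = n²a₀/Z = 7²·5.29 × 10⁻¹¹/7 = 3.70 × 10⁻¹⁰ m
v = Zαc/n = 7·0.00730·3.00 × 10⁸/7 = 2.19 × 10⁶ m/s
T = 2πr/v = 1.06 × 10⁻¹⁵ s = 1.06 fs

1.06 fs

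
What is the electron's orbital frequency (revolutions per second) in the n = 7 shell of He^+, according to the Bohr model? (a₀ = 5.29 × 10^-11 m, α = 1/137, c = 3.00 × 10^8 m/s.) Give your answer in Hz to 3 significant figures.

7.68 × 10^13 Hz

r = n²a₀/Z = 1.30 × 10^-9 m, v = Zαc/n = 6.26 × 10^5 m/s
f = v/(2πr) = 7.68 × 10^13 Hz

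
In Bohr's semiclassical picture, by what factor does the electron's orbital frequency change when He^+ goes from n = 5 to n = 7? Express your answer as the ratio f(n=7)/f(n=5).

f ∝ Z^2 · n^-3; with Z fixed, f ∝ n^-3.
f(n=7)/f(n=5) = (7/5)^-3 = 125/343

125/343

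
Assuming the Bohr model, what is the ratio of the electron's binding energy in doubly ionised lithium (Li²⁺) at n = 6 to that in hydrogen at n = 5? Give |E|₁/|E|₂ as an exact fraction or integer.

25/4

|E| ∝ Z^2 · n^-2
|E|₁/|E|₂ = (3/1)^2 · (6/5)^-2 = 25/4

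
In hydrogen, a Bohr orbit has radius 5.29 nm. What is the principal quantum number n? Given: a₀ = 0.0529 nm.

r_n = n²a₀/Z ⇒ n² = rZ/a₀ = 5.29 × 1 / 0.0529 ≈ 100.00
n = 10

10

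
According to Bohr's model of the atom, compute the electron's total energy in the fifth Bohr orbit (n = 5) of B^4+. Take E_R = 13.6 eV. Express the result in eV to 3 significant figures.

E_n = −E_R·Z²/n² = −13.6 × 5²/5² = -13.6 eV

-13.6 eV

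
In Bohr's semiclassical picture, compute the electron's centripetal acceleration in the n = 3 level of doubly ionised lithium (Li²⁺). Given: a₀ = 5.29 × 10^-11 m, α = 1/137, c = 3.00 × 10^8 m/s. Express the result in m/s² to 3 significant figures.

3.02 × 10^22 m/s²

r = n²a₀/Z = 1.59 × 10^-10 m, v = Zαc/n = 2.19 × 10^6 m/s
a = v²/r = (2.19 × 10^6)² / 1.59 × 10^-10 = 3.02 × 10^22 m/s²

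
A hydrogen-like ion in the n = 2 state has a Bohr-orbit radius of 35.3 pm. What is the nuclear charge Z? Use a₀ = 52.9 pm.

6

r_n = n²a₀/Z ⇒ Z = n²a₀/r = 2² × 52.9 / 35.3 ≈ 5.99
Z = 6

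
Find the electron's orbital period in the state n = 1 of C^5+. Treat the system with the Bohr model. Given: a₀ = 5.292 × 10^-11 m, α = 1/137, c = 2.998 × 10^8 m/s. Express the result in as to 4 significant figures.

r = n²a₀/Z = 1²·5.292 × 10^-11/6 = 8.820 × 10^-12 m
v = Zαc/n = 6·0.007299·2.998 × 10^8/1 = 1.313 × 10^7 m/s
T = 2πr/v = 4.221 × 10^-18 s = 4.221 as

4.221 as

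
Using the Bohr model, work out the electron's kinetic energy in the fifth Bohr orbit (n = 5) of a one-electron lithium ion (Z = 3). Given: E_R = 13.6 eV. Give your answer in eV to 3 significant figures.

4.90 eV

For a Coulomb orbit the virial theorem gives K = −E_n.
E_n = −E_R·Z²/n², so K = E_R·Z²/n² = 13.6 × 3²/5² = 4.90 eV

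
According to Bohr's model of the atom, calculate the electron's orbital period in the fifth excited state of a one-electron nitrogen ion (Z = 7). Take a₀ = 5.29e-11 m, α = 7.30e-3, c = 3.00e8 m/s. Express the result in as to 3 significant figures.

669 as

r = n²a₀/Z = 6²·5.29e-11/7 = 2.72e-10 m
v = Zαc/n = 7·0.00730·3.00e8/6 = 2.56e6 m/s
T = 2πr/v = 6.69e-16 s = 669 as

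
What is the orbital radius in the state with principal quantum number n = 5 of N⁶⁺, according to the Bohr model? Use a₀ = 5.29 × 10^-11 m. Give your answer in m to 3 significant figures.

1.89 × 10^-10 m

r_n = n²a₀/Z = 5² × 5.29 × 10^-11 / 7
    = 25 × 5.29 × 10^-11 / 7 = 1.89 × 10^-10 m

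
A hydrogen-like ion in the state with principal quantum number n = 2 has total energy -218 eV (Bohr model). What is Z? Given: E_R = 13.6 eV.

E_n = −E_R Z²/n² ⇒ Z² = −E_n n²/E_R = 218 × 2² / 13.6 ≈ 64.12
Z = 8

8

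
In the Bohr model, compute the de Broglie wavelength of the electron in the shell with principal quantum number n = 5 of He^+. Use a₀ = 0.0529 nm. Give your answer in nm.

0.831 nm

The Bohr quantisation condition is nλ = 2πr_n.
r_n = n²a₀/Z = 0.661 nm
λ = 2πr_n/n = 2π·0.661/5 = 0.831 nm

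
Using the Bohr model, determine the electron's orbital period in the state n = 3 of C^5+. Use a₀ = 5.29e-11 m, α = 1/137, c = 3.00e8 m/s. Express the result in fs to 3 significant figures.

0.114 fs

r = n²a₀/Z = 3²·5.29e-11/6 = 7.94e-11 m
v = Zαc/n = 6·0.00730·3.00e8/3 = 4.38e6 m/s
T = 2πr/v = 1.14e-16 s = 0.114 fs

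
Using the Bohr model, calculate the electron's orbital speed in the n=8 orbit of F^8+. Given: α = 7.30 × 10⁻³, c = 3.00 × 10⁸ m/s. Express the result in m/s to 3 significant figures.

2.46 × 10⁶ m/s

v_n = Zαc/n = 9 × 0.00730 × 3.00 × 10⁸ / 8
    = 2.46 × 10⁶ m/s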